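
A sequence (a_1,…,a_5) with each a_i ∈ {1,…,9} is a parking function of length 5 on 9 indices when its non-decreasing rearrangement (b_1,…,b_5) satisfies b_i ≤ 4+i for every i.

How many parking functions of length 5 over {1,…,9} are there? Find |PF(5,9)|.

50000

|PF(5,9)| = 5·10^4 = 5×10000 = 50000 [KW]
One tuple (5,3,3,9,3) → sorted (3,3,3,5,9): b_i ≤ 4+i ∀i, a PF.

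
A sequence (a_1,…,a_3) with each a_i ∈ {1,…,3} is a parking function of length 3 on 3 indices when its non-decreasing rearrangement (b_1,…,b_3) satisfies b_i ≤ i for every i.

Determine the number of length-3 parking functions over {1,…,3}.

|PF| = (4−3)·4^(3−1) = 1·16 = 16 [KW]
E.g. (1,3,2) → sorted (1,2,3): b_i ≤ i ∀i, a PF.

16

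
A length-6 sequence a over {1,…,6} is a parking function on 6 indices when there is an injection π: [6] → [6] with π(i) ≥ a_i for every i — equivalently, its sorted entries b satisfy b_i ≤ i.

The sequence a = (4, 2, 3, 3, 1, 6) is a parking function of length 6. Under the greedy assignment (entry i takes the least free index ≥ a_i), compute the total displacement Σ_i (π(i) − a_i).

Σπ = 21 ({1..6} each once); Σa = 4+2+3+3+1+6 = 19; disp = 21−19 = 2.

2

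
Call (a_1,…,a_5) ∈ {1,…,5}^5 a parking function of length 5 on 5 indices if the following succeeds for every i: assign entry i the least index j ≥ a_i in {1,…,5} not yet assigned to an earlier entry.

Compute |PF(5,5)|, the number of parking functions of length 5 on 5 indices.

Count = (5−5+1)·(5+1)^(5−1) = 1·1296 = 1296
Check (5,4,2,1,2) → sorted (1,2,2,4,5): b_i ≤ i ∀i, a PF.

1296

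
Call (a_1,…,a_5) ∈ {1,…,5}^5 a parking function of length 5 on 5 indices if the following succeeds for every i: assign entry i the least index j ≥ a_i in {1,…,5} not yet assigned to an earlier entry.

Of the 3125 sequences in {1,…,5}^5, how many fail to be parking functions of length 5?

|PF| = (5+1−5)·(5+1)^{5−1} = 1 · 1296 = 1296
One tuple (4,3,5,5,4) → sorted (3,4,4,5,5): b_1=3>1, not a PF.
So 3125 − 1296 = 1829 fail.

1829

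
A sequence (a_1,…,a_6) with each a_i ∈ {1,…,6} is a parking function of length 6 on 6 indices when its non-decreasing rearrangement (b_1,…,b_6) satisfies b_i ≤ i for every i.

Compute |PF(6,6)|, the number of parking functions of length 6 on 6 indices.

16807

Count = (7−6)·7^(6−1) = 1·16807 = 16807
Example (1,2,1,3,5,3) → sorted (1,1,2,3,3,5): b_i ≤ i ∀i, a PF.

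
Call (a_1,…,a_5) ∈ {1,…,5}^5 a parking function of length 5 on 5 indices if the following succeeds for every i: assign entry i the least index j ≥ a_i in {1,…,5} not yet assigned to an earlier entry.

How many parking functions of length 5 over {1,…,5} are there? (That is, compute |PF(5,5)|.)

#PF = 1·6^4 = 1 · 1296 = 1296 (Pollak)
Example (2,5,3,2,1) → sorted (1,2,2,3,5): b_i ≤ i ∀i, a PF.

1296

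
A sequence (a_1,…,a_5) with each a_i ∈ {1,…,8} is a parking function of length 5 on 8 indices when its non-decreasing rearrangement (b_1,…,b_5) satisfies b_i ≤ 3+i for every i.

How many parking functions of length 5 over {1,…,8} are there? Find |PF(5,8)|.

|PF(5,8)| = (8−5+1)·(8+1)^(5−1) = 4×6561 = 26244 (Konheim–Weiss)
Example (5,5,5,2,7) → sorted (2,5,5,5,7): b_i ≤ 3+i ∀i, a PF.

26244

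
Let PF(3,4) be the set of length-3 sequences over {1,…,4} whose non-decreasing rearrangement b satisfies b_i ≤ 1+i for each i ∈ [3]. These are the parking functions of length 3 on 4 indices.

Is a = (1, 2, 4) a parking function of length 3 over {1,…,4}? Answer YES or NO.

YES

Order a: b = (1, 2, 4).
  b_1=1 ≤ 2
  b_2=2 ≤ 3
  b_3=4 ≤ 4
All bounds hold ⇒ YES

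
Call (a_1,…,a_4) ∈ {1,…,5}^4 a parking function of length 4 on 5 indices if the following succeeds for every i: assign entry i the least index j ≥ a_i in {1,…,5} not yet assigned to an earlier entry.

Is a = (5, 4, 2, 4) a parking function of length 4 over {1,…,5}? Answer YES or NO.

NO

Order a: b = (2, 4, 4, 5).
  b_1=2 ≤ 2
  b_2=4 > 3
  fails at i=2 ⇒ NO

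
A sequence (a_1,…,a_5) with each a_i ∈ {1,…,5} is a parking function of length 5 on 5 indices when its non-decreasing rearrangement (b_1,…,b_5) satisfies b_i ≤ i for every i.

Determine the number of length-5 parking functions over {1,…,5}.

|PF| = (5−5+1)·(5+1)^(5−1) = 1×1296 = 1296
One tuple (2,2,1,5,3) → sorted (1,2,2,3,5): b_i ≤ i ∀i, a PF.

1296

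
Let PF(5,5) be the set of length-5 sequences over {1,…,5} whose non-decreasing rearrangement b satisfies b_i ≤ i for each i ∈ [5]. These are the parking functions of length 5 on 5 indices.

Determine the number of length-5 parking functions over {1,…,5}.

Count = (5−5+1)·(5+1)^(5−1) = 1 · 1296 = 1296 (Konheim–Weiss)
Check (4,2,2,1,3) → sorted (1,2,2,3,4): b_i ≤ i ∀i, a PF.

1296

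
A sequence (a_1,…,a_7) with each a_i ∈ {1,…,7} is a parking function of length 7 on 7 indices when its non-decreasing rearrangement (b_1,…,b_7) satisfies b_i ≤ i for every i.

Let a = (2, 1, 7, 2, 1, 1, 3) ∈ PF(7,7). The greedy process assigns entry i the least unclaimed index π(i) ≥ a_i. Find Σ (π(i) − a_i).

Σπ = 7·8/2 = 28 (π permutes [7]); Σa = 2+1+7+2+1+1+3 = 17; disp = 28−17 = 11.

11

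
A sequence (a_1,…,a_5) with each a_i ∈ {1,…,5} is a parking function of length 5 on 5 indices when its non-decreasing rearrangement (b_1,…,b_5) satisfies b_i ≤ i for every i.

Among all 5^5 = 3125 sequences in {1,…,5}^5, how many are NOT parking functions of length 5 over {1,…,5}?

#PF = 1·6^4 = 1·1296 = 1296
One tuple (5,4,4,1,1) → sorted (1,1,4,4,5): b_3=4>3, not a PF.
5^5 − 1296 = 3125 − 1296 = 1829

1829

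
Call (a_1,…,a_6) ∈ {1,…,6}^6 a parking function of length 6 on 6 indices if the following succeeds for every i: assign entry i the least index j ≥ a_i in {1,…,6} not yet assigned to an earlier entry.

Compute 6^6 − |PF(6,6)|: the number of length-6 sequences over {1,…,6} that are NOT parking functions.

#PF = 1·7^5 = 1·16807 = 16807 (Konheim–Weiss)
E.g. (6,3,3,6,4,1) → sorted (1,3,3,4,6,6): b_2=3>2, not a PF.
6^6 − 16807 = 46656 − 16807 = 29849

29849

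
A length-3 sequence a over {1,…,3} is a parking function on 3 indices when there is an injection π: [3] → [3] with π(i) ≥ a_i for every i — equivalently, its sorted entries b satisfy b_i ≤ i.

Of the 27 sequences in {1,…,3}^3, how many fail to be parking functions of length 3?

11

|PF(3,3)| = (3−3+1)·(3+1)^(3−1) = 1×16 = 16 (Pollak)
E.g. (1,3,3) → sorted (1,3,3): b_2=3>2, not a PF.
Total 27; non-PF = 27−16 = 11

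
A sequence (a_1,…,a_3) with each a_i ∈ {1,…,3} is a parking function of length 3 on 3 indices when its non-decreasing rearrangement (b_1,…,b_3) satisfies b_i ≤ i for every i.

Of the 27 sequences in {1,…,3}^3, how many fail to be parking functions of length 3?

#PF = (4−3)·4^(3−1) = 1·16 = 16 (Pollak)
One tuple (3,3,2) → sorted (2,3,3): b_1=2>1, not a PF.
3^3 − 16 = 27 − 16 = 11

11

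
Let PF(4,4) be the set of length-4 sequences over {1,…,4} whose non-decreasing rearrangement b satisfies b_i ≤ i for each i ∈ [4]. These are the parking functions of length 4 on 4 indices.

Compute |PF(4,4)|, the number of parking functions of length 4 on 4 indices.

|PF| = 1·5^3 = 1 · 125 = 125
One tuple (1,2,3,2) → sorted (1,2,2,3): b_i ≤ i ∀i, a PF.

125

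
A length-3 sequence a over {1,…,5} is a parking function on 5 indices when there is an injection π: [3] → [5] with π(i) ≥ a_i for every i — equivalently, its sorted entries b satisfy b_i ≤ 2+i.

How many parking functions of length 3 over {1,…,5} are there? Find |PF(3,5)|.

Count = (5+1−3)·(5+1)^{3−1} = 3·36 = 108 [KW]
E.g. (3,4,2) → sorted (2,3,4): b_i ≤ 2+i ∀i, a PF.

108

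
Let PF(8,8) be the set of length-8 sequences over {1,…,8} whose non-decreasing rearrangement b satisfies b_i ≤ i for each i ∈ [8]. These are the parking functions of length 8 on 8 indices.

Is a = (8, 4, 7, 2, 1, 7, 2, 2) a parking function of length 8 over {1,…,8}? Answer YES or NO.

Rearranged: b = (1, 2, 2, 2, 4, 7, 7, 8).
  b_1=1 ≤ 1
  b_2=2 ≤ 2
  b_3=2 ≤ 3
  b_4=2 ≤ 4
  b_5=4 ≤ 5
  b_6=7 > 6
  fails at i=6 ⇒ NO

NO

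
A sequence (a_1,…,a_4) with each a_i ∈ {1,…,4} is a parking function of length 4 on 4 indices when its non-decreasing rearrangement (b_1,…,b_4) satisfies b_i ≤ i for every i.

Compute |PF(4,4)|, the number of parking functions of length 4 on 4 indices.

125

Count = (4−4+1)·(4+1)^(4−1) = 1×125 = 125 [KW]
Check (1,3,1,1) → sorted (1,1,1,3): b_i ≤ i ∀i, a PF.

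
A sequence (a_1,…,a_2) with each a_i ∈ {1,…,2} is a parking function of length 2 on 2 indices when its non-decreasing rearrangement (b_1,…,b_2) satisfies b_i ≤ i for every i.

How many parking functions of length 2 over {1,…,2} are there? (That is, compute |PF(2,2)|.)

#PF = (2−2+1)·(2+1)^(2−1) = 1×3 = 3 [KW]
One tuple (1,1) → sorted (1,1): b_i ≤ i ∀i, a PF.

3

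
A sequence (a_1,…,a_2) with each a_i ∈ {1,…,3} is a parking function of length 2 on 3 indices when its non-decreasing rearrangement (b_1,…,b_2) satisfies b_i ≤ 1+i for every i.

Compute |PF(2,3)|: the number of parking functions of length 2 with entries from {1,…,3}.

8

#PF = (3−2+1)·(3+1)^(2−1) = 2×4 = 8 (Konheim–Weiss)
E.g. (2,2) → sorted (2,2): b_i ≤ 1+i ∀i, a PF.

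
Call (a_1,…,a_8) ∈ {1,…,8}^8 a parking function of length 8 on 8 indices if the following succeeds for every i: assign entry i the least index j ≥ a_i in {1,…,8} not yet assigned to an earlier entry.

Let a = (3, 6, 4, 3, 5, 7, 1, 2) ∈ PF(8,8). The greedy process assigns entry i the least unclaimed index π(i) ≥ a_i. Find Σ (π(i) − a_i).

5

Σπ = 36 ({1..8} each once); Σa = 3+6+4+3+5+7+1+2 = 31; disp = 36−31 = 5.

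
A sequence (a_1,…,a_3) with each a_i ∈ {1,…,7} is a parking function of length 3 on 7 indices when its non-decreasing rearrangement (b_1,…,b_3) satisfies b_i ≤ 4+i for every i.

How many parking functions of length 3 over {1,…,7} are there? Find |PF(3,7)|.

#PF = 5·8^2 = 5·64 = 320
One tuple (3,6,1) → sorted (1,3,6): b_i ≤ 4+i ∀i, a PF.

320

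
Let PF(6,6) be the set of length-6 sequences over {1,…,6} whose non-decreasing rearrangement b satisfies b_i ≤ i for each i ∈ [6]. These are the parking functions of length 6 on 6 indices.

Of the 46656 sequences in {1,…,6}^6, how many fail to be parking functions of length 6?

|PF(6,6)| = (6+1−6)·(6+1)^{6−1} = 1 · 16807 = 16807 (Konheim–Weiss)
One tuple (5,5,3,6,4,2) → sorted (2,3,4,5,5,6): b_1=2>1, not a PF.
Total 46656; non-PF = 46656−16807 = 29849

29849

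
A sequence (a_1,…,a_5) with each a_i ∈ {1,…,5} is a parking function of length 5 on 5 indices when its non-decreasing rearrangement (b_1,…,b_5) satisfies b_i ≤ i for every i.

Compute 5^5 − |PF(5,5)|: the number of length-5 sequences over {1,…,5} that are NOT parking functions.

|PF| = (5−5+1)·(5+1)^(5−1) = 1 · 1296 = 1296 (Konheim–Weiss)
Check (3,3,4,2,5) → sorted (2,3,3,4,5): b_1=2>1, not a PF.
5^5 − 1296 = 3125 − 1296 = 1829

1829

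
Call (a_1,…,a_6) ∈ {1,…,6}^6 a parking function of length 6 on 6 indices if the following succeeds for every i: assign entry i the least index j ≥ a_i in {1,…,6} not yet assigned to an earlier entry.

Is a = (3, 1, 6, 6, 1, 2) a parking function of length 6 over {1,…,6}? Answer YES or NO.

Order a: b = (1, 1, 2, 3, 6, 6).
  b_1=1 ≤ 1
  b_2=1 ≤ 2
  b_3=2 ≤ 3
  b_4=3 ≤ 4
  b_5=6 > 5
  fails at i=5 ⇒ NO

NO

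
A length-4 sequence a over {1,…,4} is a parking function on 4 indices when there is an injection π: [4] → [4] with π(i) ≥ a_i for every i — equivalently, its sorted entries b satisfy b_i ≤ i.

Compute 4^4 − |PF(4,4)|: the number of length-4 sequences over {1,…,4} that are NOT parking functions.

131

|PF(4,4)| = (4+1−4)·(4+1)^{4−1} = 1·125 = 125 [KW]
Check (4,2,3,3) → sorted (2,3,3,4): b_1=2>1, not a PF.
4^4 − 125 = 256 − 125 = 131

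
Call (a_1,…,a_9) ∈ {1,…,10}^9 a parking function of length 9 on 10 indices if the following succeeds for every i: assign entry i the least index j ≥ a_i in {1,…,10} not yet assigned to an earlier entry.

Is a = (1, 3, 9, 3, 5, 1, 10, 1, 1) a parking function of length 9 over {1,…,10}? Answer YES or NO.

YES

Rearranged: b = (1, 1, 1, 1, 3, 3, 5, 9, 10).
  b_1=1 ≤ 2
  b_2=1 ≤ 3
  b_3=1 ≤ 4
  b_4=1 ≤ 5
  b_5=3 ≤ 6
  b_6=3 ≤ 7
  b_7=5 ≤ 8
  b_8=9 ≤ 9
  b_9=10 ≤ 10
All bounds hold ⇒ YES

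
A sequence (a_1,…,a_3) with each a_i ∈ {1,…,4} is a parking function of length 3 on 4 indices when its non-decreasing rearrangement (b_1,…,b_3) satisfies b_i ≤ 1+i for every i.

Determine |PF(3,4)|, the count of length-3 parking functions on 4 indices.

#PF = (4−3+1)·(4+1)^(3−1) = 2 · 25 = 50
E.g. (2,3,2) → sorted (2,2,3): b_i ≤ 1+i ∀i, a PF.

50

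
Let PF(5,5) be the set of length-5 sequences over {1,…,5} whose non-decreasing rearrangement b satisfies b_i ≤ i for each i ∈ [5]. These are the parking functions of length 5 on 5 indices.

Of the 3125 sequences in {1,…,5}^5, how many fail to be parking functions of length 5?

1829

Count = (6−5)·6^(5−1) = 1·1296 = 1296 (Pollak)
Check (3,4,5,3,5) → sorted (3,3,4,5,5): b_1=3>1, not a PF.
Total 3125; non-PF = 3125−1296 = 1829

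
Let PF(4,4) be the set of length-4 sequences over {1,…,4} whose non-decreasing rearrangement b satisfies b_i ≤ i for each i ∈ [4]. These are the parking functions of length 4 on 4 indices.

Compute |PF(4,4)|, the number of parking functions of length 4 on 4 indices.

125

|PF(4,4)| = (5−4)·5^(4−1) = 1×125 = 125 (Konheim–Weiss)
One tuple (3,1,2,3) → sorted (1,2,3,3): b_i ≤ i ∀i, a PF.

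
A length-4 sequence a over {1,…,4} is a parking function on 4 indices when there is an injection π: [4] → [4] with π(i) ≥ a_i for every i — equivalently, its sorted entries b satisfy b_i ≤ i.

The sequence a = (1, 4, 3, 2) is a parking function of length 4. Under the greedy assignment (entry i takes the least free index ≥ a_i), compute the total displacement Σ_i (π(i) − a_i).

Σπ = 10 ({1..4} each once); Σa = 1+4+3+2 = 10; disp = 10−10 = 0.

0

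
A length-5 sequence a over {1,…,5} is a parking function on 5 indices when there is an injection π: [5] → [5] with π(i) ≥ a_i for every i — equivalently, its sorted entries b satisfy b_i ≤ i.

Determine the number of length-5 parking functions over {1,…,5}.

|PF| = (5+1−5)·(5+1)^{5−1} = 1×1296 = 1296 (Konheim–Weiss)
One tuple (2,3,4,4,1) → sorted (1,2,3,4,4): b_i ≤ i ∀i, a PF.

1296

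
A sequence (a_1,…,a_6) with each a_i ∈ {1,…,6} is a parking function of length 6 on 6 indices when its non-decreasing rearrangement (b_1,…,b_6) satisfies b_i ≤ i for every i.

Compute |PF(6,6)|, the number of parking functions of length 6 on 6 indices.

|PF(6,6)| = (7−6)·7^(6−1) = 1·16807 = 16807 (Konheim–Weiss)
Check (1,1,2,4,5,3) → sorted (1,1,2,3,4,5): b_i ≤ i ∀i, a PF.

16807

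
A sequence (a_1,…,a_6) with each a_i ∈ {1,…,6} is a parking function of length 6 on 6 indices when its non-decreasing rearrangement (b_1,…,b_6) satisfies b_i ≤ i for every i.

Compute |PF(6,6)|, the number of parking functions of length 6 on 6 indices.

16807

|PF(6,6)| = (7−6)·7^(6−1) = 1 · 16807 = 16807 (Pollak)
Check (2,1,5,2,5,4) → sorted (1,2,2,4,5,5): b_i ≤ i ∀i, a PF.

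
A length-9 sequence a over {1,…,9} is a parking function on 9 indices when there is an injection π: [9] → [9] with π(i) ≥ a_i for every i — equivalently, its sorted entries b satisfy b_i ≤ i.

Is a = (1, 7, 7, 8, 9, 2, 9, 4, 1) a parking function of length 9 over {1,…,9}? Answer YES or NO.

NO

Rearranged: b = (1, 1, 2, 4, 7, 7, 8, 9, 9).
  b_1=1 ≤ 1
  b_2=1 ≤ 2
  b_3=2 ≤ 3
  b_4=4 ≤ 4
  b_5=7 > 5
  fails at i=5 ⇒ NO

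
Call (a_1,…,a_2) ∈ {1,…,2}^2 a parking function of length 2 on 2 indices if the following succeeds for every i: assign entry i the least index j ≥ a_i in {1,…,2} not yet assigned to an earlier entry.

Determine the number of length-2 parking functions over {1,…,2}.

#PF = 1·3^1 = 1·3 = 3 (Pollak)
Example (1,1) → sorted (1,1): b_i ≤ i ∀i, a PF.

3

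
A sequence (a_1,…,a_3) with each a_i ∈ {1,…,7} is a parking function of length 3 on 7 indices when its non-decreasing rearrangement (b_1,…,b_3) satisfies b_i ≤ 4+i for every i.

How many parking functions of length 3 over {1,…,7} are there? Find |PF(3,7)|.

Count = (8−3)·8^(3−1) = 5 · 64 = 320
Example (2,3,3) → sorted (2,3,3): b_i ≤ 4+i ∀i, a PF.

320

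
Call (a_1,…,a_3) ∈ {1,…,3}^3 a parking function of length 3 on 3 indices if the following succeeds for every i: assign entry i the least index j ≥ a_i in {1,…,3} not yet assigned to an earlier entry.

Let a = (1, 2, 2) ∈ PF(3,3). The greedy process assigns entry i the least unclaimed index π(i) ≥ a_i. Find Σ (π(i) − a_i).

Σπ = 6 ({1..3} each once); Σa = 1+2+2 = 5; disp = 6−5 = 1.

1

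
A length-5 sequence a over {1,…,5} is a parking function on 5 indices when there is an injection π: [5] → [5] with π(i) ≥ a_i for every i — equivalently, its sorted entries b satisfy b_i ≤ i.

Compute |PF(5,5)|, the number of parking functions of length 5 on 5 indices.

1296

Count = (5+1−5)·(5+1)^{5−1} = 1 · 1296 = 1296 [KW]
One tuple (1,2,1,1,2) → sorted (1,1,1,2,2): b_i ≤ i ∀i, a PF.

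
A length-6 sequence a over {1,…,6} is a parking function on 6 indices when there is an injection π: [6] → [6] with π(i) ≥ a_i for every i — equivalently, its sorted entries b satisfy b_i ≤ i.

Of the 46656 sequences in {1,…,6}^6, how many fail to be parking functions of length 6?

#PF = (7−6)·7^(6−1) = 1·16807 = 16807 (Pollak)
Example (3,6,3,4,5,1) → sorted (1,3,3,4,5,6): b_2=3>2, not a PF.
Total 46656; non-PF = 46656−16807 = 29849

29849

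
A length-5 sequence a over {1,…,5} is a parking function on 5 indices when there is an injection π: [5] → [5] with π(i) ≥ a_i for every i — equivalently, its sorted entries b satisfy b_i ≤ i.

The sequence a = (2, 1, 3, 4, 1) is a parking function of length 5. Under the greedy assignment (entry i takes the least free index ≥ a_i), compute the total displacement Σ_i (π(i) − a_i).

Σπ = 15 ({1..5} each once); Σa = 2+1+3+4+1 = 11; disp = 15−11 = 4.

4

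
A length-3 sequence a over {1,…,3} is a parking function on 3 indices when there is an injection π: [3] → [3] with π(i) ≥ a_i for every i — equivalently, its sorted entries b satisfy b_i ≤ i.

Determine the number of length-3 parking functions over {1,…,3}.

16

#PF = 1·4^2 = 1 · 16 = 16 (Konheim–Weiss)
Example (1,1,3) → sorted (1,1,3): b_i ≤ i ∀i, a PF.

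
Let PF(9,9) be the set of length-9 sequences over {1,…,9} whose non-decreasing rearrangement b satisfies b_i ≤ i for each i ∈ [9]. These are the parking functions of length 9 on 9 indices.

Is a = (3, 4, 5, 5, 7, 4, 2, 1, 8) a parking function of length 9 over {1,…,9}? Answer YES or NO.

Rearranged: b = (1, 2, 3, 4, 4, 5, 5, 7, 8).
  b_1=1 ≤ 1
  b_2=2 ≤ 2
  b_3=3 ≤ 3
  b_4=4 ≤ 4
  b_5=4 ≤ 5
  b_6=5 ≤ 6
  b_7=5 ≤ 7
  b_8=7 ≤ 8
  b_9=8 ≤ 9
All bounds hold ⇒ YES

YES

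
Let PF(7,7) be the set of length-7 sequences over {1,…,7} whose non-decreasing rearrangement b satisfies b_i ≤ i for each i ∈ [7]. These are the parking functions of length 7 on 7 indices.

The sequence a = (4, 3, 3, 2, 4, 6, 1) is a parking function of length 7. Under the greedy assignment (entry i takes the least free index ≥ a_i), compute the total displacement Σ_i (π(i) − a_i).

Σπ = 7·8/2 = 28 (π permutes [7]); Σa = 4+3+3+2+4+6+1 = 23; disp = 28−23 = 5.

5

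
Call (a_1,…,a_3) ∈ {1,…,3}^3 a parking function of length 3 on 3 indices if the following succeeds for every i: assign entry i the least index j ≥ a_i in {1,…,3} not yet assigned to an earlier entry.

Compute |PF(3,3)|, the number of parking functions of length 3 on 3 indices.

|PF| = (4−3)·4^(3−1) = 1·16 = 16
Example (1,1,2) → sorted (1,1,2): b_i ≤ i ∀i, a PF.

16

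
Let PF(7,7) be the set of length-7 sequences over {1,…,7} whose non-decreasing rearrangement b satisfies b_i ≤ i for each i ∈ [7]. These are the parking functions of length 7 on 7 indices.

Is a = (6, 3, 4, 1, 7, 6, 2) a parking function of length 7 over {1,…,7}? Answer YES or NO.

Order a: b = (1, 2, 3, 4, 6, 6, 7).
  b_1=1 ≤ 1
  b_2=2 ≤ 2
  b_3=3 ≤ 3
  b_4=4 ≤ 4
  b_5=6 > 5
  fails at i=5 ⇒ NO

NO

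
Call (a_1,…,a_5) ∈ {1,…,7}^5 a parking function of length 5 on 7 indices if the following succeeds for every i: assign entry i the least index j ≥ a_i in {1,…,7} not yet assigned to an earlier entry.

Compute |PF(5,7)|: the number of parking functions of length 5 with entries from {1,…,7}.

|PF| = 3·8^4 = 3 · 4096 = 12288 (Konheim–Weiss)
Example (3,1,5,6,7) → sorted (1,3,5,6,7): b_i ≤ 2+i ∀i, a PF.

12288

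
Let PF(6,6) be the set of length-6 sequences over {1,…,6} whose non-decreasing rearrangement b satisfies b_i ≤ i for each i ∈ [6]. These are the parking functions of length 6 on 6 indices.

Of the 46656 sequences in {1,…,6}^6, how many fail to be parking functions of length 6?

29849

|PF| = (7−6)·7^(6−1) = 1×16807 = 16807 (Konheim–Weiss)
One tuple (4,4,4,1,5,5) → sorted (1,4,4,4,5,5): b_2=4>2, not a PF.
Total 46656; non-PF = 46656−16807 = 29849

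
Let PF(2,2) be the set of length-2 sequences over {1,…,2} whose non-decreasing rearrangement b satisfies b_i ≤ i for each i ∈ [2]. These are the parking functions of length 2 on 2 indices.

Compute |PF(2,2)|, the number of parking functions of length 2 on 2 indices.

3

|PF| = (2+1−2)·(2+1)^{2−1} = 1·3 = 3
E.g. (1,1) → sorted (1,1): b_i ≤ i ∀i, a PF.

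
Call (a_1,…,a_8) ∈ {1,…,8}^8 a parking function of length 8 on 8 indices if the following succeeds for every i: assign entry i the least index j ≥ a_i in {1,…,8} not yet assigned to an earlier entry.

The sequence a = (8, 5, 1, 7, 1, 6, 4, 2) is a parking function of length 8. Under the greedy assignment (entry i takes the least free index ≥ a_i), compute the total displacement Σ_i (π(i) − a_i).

2

Σπ = 8·9/2 = 36 (π permutes [8]); Σa = 8+5+1+7+1+6+4+2 = 34; disp = 36−34 = 2.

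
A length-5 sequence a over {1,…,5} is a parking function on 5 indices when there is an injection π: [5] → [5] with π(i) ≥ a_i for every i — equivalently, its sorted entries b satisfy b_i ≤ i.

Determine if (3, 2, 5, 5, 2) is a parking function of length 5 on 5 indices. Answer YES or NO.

NO

Rearranged: b = (2, 2, 3, 5, 5).
  b_1=2 > 1
  fails at i=1 ⇒ NO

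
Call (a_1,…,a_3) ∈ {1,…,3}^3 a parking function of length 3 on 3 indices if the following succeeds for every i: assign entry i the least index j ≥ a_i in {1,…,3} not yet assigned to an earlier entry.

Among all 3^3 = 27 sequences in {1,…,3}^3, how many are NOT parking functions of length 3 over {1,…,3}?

11

|PF(3,3)| = (4−3)·4^(3−1) = 1×16 = 16 (Konheim–Weiss)
E.g. (2,3,2) → sorted (2,2,3): b_1=2>1, not a PF.
3^3 − 16 = 27 − 16 = 11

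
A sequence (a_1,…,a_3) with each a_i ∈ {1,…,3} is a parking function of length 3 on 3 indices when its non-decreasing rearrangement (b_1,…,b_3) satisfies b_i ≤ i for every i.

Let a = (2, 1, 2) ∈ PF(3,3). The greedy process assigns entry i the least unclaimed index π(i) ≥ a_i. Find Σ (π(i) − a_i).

Σπ = 6 ({1..3} each once); Σa = 2+1+2 = 5; disp = 6−5 = 1.

1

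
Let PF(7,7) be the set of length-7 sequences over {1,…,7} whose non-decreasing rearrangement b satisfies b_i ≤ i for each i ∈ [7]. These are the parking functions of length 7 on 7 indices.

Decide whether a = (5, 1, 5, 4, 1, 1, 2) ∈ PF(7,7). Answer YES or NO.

Order a: b = (1, 1, 1, 2, 4, 5, 5).
  b_1=1 ≤ 1
  b_2=1 ≤ 2
  b_3=1 ≤ 3
  b_4=2 ≤ 4
  b_5=4 ≤ 5
  b_6=5 ≤ 6
  b_7=5 ≤ 7
All bounds hold ⇒ YES

YES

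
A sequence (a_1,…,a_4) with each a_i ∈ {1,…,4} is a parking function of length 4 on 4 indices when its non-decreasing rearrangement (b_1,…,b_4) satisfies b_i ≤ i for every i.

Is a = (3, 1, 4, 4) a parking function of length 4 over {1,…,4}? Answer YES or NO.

Rearranged: b = (1, 3, 4, 4).
  b_1=1 ≤ 1
  b_2=3 > 2
  fails at i=2 ⇒ NO

NO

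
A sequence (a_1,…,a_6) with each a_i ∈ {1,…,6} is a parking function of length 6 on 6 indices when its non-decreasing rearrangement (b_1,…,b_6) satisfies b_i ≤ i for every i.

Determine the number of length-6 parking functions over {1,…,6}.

16807

#PF = 1·7^5 = 1 · 16807 = 16807
E.g. (1,2,1,2,2,4) → sorted (1,1,2,2,2,4): b_i ≤ i ∀i, a PF.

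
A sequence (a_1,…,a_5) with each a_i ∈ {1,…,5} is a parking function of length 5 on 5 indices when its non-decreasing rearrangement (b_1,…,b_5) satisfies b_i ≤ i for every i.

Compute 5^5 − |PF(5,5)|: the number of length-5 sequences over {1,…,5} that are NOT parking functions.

#PF = 1·6^4 = 1 · 1296 = 1296 (Konheim–Weiss)
E.g. (5,5,5,2,2) → sorted (2,2,5,5,5): b_1=2>1, not a PF.
5^5 − 1296 = 3125 − 1296 = 1829

1829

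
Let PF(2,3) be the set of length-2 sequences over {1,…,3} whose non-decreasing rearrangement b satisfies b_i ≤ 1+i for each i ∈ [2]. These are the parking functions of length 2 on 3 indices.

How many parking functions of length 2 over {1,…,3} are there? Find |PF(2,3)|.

8

Count = (3−2+1)·(3+1)^(2−1) = 2·4 = 8 (Pollak)
One tuple (2,2) → sorted (2,2): b_i ≤ 1+i ∀i, a PF.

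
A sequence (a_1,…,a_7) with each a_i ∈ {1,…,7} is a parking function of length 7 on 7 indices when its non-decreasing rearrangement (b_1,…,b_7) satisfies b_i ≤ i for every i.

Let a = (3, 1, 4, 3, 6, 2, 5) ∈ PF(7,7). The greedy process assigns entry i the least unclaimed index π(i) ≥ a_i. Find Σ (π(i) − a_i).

4

Σπ = 28 ({1..7} each once); Σa = 3+1+4+3+6+2+5 = 24; disp = 28−24 = 4.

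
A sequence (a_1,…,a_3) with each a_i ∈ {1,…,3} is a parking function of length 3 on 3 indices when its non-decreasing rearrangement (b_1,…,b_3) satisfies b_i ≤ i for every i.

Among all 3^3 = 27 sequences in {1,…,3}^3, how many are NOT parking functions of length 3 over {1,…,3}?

|PF(3,3)| = (3−3+1)·(3+1)^(3−1) = 1 · 16 = 16
Example (3,3,1) → sorted (1,3,3): b_2=3>2, not a PF.
Total 27; non-PF = 27−16 = 11

11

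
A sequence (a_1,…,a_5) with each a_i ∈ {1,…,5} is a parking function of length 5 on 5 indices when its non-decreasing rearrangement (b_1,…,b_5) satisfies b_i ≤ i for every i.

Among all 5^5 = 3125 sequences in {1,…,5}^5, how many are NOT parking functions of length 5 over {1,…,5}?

1829

#PF = 1·6^4 = 1×1296 = 1296 (Konheim–Weiss)
E.g. (3,5,4,5,4) → sorted (3,4,4,5,5): b_1=3>1, not a PF.
So 3125 − 1296 = 1829 fail.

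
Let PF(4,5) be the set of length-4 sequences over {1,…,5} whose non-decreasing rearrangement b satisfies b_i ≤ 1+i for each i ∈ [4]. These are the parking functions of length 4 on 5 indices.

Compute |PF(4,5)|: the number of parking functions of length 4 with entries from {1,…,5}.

|PF(4,5)| = (5−4+1)·(5+1)^(4−1) = 2 · 216 = 432 (Konheim–Weiss)
Example (3,2,4,5) → sorted (2,3,4,5): b_i ≤ 1+i ∀i, a PF.

432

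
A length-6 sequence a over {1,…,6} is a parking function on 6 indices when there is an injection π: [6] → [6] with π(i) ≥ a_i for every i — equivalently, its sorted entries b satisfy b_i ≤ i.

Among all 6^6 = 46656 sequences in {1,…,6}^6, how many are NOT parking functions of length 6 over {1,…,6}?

29849

|PF| = (6+1−6)·(6+1)^{6−1} = 1·16807 = 16807
Example (6,1,4,3,6,2) → sorted (1,2,3,4,6,6): b_5=6>5, not a PF.
So 46656 − 16807 = 29849 fail.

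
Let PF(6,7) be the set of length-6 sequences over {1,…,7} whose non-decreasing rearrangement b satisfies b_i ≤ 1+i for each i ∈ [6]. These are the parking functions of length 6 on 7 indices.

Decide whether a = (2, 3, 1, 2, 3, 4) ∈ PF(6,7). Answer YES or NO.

Sorted: b = (1, 2, 2, 3, 3, 4).
  b_1=1 ≤ 2
  b_2=2 ≤ 3
  b_3=2 ≤ 4
  b_4=3 ≤ 5
  b_5=3 ≤ 6
  b_6=4 ≤ 7
All bounds hold ⇒ YES

YES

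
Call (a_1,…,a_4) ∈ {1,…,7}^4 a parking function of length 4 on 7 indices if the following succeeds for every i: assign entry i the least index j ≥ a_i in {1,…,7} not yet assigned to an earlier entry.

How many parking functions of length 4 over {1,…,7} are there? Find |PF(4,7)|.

2048

#PF = (7−4+1)·(7+1)^(4−1) = 4·512 = 2048
Example (6,5,6,4) → sorted (4,5,6,6): b_i ≤ 3+i ∀i, a PF.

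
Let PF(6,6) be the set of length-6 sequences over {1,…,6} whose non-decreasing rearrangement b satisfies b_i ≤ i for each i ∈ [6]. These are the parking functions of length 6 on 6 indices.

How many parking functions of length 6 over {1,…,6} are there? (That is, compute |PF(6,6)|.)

16807

|PF(6,6)| = (6−6+1)·(6+1)^(6−1) = 1 · 16807 = 16807 (Pollak)
Example (1,1,1,2,1,5) → sorted (1,1,1,1,2,5): b_i ≤ i ∀i, a PF.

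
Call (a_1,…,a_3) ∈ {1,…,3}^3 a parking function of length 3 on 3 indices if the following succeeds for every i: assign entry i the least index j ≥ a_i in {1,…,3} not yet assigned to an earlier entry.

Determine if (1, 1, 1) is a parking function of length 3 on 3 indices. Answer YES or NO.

Sorted: b = (1, 1, 1).
  b_1=1 ≤ 1
  b_2=1 ≤ 2
  b_3=1 ≤ 3
All bounds hold ⇒ YES

YES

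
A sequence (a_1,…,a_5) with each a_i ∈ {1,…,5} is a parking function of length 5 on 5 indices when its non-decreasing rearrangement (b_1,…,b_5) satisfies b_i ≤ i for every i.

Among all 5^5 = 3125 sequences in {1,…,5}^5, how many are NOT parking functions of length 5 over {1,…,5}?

Count = (5−5+1)·(5+1)^(5−1) = 1·1296 = 1296
Example (5,3,5,4,1) → sorted (1,3,4,5,5): b_2=3>2, not a PF.
5^5 − 1296 = 3125 − 1296 = 1829

1829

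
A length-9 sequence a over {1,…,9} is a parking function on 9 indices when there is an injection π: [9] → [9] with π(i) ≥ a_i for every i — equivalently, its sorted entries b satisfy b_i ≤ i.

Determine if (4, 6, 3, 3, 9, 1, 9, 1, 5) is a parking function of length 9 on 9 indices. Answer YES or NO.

Sorted: b = (1, 1, 3, 3, 4, 5, 6, 9, 9).
  b_1=1 ≤ 1
  b_2=1 ≤ 2
  b_3=3 ≤ 3
  b_4=3 ≤ 4
  b_5=4 ≤ 5
  b_6=5 ≤ 6
  b_7=6 ≤ 7
  b_8=9 > 8
  fails at i=8 ⇒ NO

NO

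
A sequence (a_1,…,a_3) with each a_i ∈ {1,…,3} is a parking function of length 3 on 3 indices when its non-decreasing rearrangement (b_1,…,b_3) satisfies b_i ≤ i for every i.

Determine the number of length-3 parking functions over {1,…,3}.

Count = (3−3+1)·(3+1)^(3−1) = 1×16 = 16 [KW]
E.g. (2,1,3) → sorted (1,2,3): b_i ≤ i ∀i, a PF.

16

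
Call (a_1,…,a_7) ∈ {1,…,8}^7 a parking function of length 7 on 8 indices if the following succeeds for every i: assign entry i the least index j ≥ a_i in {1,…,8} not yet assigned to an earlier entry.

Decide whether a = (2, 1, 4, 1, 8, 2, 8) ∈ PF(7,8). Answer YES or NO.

Order a: b = (1, 1, 2, 2, 4, 8, 8).
  b_1=1 ≤ 2
  b_2=1 ≤ 3
  b_3=2 ≤ 4
  b_4=2 ≤ 5
  b_5=4 ≤ 6
  b_6=8 > 7
  fails at i=6 ⇒ NO

NO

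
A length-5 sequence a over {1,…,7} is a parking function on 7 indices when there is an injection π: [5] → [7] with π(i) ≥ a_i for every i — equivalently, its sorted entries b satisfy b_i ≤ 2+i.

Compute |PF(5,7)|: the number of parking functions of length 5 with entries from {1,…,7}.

12288

|PF| = (7−5+1)·(7+1)^(5−1) = 3×4096 = 12288 [KW]
Example (1,3,6,7,1) → sorted (1,1,3,6,7): b_i ≤ 2+i ∀i, a PF.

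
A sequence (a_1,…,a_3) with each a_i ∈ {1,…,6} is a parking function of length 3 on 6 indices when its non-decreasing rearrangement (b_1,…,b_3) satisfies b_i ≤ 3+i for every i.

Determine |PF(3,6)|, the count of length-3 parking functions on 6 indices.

196

#PF = (6+1−3)·(6+1)^{3−1} = 4 · 49 = 196 [KW]
Check (6,3,5) → sorted (3,5,6): b_i ≤ 3+i ∀i, a PF.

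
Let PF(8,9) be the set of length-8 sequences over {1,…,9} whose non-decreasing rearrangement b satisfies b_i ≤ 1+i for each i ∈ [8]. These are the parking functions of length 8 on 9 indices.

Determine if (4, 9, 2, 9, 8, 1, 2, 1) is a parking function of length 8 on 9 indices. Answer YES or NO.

NO

Sorted: b = (1, 1, 2, 2, 4, 8, 9, 9).
  b_1=1 ≤ 2
  b_2=1 ≤ 3
  b_3=2 ≤ 4
  b_4=2 ≤ 5
  b_5=4 ≤ 6
  b_6=8 > 7
  fails at i=6 ⇒ NO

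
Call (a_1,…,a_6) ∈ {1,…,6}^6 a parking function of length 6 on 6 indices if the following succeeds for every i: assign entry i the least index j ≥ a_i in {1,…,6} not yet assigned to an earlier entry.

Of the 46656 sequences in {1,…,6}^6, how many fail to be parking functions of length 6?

#PF = (6+1−6)·(6+1)^{6−1} = 1×16807 = 16807 (Pollak)
One tuple (2,2,6,3,2,3) → sorted (2,2,2,3,3,6): b_1=2>1, not a PF.
6^6 − 16807 = 46656 − 16807 = 29849

29849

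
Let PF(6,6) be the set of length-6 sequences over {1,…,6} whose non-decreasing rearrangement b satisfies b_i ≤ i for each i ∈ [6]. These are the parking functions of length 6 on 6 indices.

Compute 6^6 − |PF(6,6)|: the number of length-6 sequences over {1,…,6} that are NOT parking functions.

|PF(6,6)| = (6−6+1)·(6+1)^(6−1) = 1×16807 = 16807
Example (6,6,1,2,3,3) → sorted (1,2,3,3,6,6): b_5=6>5, not a PF.
So 46656 − 16807 = 29849 fail.

29849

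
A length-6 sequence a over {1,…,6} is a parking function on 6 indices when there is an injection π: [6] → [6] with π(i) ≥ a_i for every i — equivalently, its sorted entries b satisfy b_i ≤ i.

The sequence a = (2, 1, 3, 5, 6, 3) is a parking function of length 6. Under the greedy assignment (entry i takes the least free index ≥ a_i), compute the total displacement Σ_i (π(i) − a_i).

Σπ(i) = 1+…+6 = 21; Σa = 2+1+3+5+6+3 = 20; disp = 21−20 = 1.

1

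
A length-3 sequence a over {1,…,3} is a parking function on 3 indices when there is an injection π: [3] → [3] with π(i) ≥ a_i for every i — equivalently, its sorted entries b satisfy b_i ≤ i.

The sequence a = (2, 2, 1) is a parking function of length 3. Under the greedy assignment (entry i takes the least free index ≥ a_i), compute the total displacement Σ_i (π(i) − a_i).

Σπ = 3·4/2 = 6 (π permutes [3]); Σa = 2+2+1 = 5; disp = 6−5 = 1.

1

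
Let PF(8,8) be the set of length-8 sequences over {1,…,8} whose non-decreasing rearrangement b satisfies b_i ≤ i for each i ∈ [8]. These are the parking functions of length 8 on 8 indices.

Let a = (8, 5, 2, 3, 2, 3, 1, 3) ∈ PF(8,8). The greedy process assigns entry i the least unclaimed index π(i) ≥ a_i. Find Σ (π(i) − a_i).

9

Σπ = 36 ({1..8} each once); Σa = 8+5+2+3+2+3+1+3 = 27; disp = 36−27 = 9.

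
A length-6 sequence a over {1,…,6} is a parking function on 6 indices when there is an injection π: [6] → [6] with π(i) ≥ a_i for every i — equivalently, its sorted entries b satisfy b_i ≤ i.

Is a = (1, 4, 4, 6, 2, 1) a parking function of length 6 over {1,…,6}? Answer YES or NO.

Rearranged: b = (1, 1, 2, 4, 4, 6).
  b_1=1 ≤ 1
  b_2=1 ≤ 2
  b_3=2 ≤ 3
  b_4=4 ≤ 4
  b_5=4 ≤ 5
  b_6=6 ≤ 6
All bounds hold ⇒ YES

YES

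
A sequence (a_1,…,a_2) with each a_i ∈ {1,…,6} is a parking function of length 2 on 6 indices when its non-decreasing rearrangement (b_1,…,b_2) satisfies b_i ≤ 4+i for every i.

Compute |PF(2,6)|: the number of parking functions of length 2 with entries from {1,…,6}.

35

|PF| = (6−2+1)·(6+1)^(2−1) = 5 · 7 = 35
E.g. (3,1) → sorted (1,3): b_i ≤ 4+i ∀i, a PF.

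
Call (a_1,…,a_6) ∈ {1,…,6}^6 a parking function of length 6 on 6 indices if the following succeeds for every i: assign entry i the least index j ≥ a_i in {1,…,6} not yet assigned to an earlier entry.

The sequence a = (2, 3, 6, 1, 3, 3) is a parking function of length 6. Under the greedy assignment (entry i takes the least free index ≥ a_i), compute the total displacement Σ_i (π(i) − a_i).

3

Σπ = 21 ({1..6} each once); Σa = 2+3+6+1+3+3 = 18; disp = 21−18 = 3.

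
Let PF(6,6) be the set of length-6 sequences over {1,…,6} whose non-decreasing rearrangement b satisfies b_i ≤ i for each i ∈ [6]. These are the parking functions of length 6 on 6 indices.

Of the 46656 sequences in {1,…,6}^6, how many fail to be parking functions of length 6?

29849

Count = (6+1−6)·(6+1)^{6−1} = 1×16807 = 16807 [KW]
Check (3,4,3,5,6,4) → sorted (3,3,4,4,5,6): b_1=3>1, not a PF.
6^6 − 16807 = 46656 − 16807 = 29849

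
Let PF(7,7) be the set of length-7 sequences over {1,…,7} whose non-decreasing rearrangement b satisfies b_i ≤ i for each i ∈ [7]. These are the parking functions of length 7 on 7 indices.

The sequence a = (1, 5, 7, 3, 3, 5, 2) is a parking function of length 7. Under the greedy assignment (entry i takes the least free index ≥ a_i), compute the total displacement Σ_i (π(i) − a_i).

Σπ(i) = 1+…+7 = 28; Σa = 1+5+7+3+3+5+2 = 26; disp = 28−26 = 2.

2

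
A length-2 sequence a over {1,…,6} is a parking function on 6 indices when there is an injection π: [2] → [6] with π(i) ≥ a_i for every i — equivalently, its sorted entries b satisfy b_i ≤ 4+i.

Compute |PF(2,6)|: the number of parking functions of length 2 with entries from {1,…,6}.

#PF = 5·7^1 = 5·7 = 35
Example (2,1) → sorted (1,2): b_i ≤ 4+i ∀i, a PF.

35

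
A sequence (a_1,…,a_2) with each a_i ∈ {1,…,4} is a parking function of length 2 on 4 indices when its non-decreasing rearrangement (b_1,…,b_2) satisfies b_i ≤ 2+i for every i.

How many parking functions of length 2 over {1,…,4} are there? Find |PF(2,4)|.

15

#PF = 3·5^1 = 3 · 5 = 15 (Pollak)
E.g. (3,4) → sorted (3,4): b_i ≤ 2+i ∀i, a PF.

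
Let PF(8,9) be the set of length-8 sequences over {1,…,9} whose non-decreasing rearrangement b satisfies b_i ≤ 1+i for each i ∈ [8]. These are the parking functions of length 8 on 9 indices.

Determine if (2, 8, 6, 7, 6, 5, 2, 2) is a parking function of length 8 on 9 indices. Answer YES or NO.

Sorted: b = (2, 2, 2, 5, 6, 6, 7, 8).
  b_1=2 ≤ 2
  b_2=2 ≤ 3
  b_3=2 ≤ 4
  b_4=5 ≤ 5
  b_5=6 ≤ 6
  b_6=6 ≤ 7
  b_7=7 ≤ 8
  b_8=8 ≤ 9
All bounds hold ⇒ YES

YES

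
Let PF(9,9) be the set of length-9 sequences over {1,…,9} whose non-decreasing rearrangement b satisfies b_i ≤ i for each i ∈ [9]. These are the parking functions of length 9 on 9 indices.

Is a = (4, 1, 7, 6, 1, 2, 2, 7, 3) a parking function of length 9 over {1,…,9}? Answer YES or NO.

Rearranged: b = (1, 1, 2, 2, 3, 4, 6, 7, 7).
  b_1=1 ≤ 1
  b_2=1 ≤ 2
  b_3=2 ≤ 3
  b_4=2 ≤ 4
  b_5=3 ≤ 5
  b_6=4 ≤ 6
  b_7=6 ≤ 7
  b_8=7 ≤ 8
  b_9=7 ≤ 9
All bounds hold ⇒ YES

YES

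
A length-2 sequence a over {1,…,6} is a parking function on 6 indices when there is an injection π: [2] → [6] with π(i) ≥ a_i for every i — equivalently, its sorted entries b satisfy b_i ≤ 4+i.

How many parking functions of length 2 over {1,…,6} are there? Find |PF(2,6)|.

35

|PF| = (6+1−2)·(6+1)^{2−1} = 5 · 7 = 35 (Konheim–Weiss)
One tuple (1,4) → sorted (1,4): b_i ≤ 4+i ∀i, a PF.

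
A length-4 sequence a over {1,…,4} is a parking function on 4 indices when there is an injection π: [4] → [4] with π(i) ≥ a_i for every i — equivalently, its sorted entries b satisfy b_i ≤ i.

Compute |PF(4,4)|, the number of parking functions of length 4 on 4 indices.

125

Count = (4−4+1)·(4+1)^(4−1) = 1·125 = 125
Check (3,1,4,2) → sorted (1,2,3,4): b_i ≤ i ∀i, a PF.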